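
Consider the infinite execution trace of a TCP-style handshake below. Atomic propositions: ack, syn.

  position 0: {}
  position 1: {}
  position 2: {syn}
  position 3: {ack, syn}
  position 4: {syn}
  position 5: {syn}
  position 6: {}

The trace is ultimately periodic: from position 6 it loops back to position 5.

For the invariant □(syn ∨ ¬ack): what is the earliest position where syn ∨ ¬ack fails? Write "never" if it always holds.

syn ∨ ¬ack holds at every position 0..6, and those are all the positions the trace ever visits, so the invariant □(syn ∨ ¬ack) is never violated.

never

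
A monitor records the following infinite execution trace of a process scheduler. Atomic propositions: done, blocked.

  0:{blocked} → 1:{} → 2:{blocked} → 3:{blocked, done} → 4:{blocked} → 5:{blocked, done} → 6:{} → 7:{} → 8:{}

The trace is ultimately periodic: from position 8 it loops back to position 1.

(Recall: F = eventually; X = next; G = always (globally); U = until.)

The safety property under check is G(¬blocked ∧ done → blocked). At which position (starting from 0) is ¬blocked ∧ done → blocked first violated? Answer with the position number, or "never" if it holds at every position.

¬blocked ∧ done → blocked holds at every position 0..8, and those are all the positions the trace ever visits, so the invariant G(¬blocked ∧ done → blocked) is never violated.

never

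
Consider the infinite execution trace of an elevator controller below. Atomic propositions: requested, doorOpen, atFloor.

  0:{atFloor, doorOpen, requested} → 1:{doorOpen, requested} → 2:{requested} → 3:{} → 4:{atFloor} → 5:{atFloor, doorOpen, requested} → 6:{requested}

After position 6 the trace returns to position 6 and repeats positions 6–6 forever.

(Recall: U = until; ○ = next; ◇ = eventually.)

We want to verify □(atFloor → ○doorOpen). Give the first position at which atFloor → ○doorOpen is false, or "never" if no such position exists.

5

Check atFloor → ○doorOpen at each position in order: 0 ✓, 1 ✓, 2 ✓, 3 ✓, 4 ✓.
At position 5 the labels are {atFloor, doorOpen, requested} and the next position 6 has {requested}, so atFloor → ○doorOpen is false there. This is the first violation.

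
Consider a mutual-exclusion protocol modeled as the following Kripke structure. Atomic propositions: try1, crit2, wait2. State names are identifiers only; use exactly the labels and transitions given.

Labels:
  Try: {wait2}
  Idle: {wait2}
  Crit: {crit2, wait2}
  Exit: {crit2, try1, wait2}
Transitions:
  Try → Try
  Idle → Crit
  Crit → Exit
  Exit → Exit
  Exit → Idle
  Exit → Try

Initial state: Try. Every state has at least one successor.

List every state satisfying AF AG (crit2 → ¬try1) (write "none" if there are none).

States satisfying AG (crit2 → ¬try1): {Try}.
States satisfying AF AG (crit2 → ¬try1): {Try}.

{Try}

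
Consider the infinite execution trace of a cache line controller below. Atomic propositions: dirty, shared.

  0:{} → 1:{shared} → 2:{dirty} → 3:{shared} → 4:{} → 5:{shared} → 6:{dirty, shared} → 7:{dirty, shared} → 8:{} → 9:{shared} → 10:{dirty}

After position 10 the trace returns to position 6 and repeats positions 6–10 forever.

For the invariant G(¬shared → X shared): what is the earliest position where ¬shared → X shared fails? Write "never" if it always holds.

¬shared → X shared holds at every position 0..10, and those are all the positions the trace ever visits, so the invariant G(¬shared → X shared) is never violated.

never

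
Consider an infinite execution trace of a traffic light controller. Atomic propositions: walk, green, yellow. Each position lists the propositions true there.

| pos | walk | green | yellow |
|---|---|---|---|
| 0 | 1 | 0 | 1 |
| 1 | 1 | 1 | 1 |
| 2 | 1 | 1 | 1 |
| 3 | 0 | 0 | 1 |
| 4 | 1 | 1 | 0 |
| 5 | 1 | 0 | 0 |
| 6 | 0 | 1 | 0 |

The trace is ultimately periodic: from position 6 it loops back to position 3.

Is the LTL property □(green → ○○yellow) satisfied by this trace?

green → ○○yellow must hold at every position from 0 onward. It fails at position 2, so □(green → ○○yellow) is false.
Positions where green holds: 1, 2, 4, 6.
Check ○○yellow at each: 1→ok, 2→fails, 4→fails, 6→fails.

Does not hold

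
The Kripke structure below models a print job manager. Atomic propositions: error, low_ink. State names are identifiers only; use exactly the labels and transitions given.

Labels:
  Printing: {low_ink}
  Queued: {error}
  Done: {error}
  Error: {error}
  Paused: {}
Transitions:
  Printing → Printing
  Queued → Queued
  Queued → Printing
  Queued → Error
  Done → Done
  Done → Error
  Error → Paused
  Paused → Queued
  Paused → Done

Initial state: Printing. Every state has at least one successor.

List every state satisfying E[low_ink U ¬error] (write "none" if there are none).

{Printing, Paused}

States satisfying low_ink: {Printing}.
States satisfying ¬error: {Printing, Paused}.
States satisfying E[low_ink U ¬error]: {Printing, Paused}.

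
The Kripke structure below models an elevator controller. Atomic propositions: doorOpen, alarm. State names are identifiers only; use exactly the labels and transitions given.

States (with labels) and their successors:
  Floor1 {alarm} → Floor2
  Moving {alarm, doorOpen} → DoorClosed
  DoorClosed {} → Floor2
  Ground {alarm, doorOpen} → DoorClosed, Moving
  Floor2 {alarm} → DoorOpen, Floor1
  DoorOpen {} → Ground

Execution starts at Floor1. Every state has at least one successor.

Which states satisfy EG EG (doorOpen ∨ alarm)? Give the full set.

States satisfying EG (doorOpen ∨ alarm): {Floor1, Floor2}.
States satisfying EG EG (doorOpen ∨ alarm): {Floor1, Floor2}.

{Floor1, Floor2}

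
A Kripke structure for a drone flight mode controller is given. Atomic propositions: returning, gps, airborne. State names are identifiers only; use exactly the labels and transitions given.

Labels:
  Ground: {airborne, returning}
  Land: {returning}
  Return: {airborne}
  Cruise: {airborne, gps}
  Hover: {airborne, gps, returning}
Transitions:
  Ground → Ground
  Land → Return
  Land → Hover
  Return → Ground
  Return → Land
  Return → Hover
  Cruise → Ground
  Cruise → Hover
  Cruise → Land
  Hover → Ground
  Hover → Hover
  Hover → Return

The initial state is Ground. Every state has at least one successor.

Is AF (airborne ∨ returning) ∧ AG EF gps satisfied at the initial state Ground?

States satisfying airborne ∨ returning: {Ground, Land, Return, Cruise, Hover}.
States satisfying AF (airborne ∨ returning): {Ground, Land, Return, Cruise, Hover}.
States satisfying EF gps: {Land, Return, Cruise, Hover}.
States satisfying AG EF gps: ∅.
States satisfying AF (airborne ∨ returning) ∧ AG EF gps: ∅.
Ground ∉ Sat(AF (airborne ∨ returning) ∧ AG EF gps).

No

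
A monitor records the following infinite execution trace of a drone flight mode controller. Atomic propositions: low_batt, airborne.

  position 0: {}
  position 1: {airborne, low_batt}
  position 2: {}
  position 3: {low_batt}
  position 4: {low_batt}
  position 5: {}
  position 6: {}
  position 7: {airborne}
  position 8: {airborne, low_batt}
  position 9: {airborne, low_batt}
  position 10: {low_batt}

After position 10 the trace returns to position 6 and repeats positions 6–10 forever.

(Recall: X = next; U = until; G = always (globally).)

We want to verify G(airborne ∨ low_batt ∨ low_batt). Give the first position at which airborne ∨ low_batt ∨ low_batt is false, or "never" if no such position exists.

At position 0 the labels are {}, so airborne ∨ low_batt ∨ low_batt is false there. This is the first violation.

0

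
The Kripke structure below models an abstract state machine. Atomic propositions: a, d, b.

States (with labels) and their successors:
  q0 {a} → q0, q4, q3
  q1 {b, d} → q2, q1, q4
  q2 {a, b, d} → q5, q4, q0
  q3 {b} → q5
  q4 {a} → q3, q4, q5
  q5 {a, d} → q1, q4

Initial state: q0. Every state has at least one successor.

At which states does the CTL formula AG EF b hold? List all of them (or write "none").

States satisfying EF b: {q0, q1, q2, q3, q4, q5}.
States satisfying AG EF b: {q0, q1, q2, q3, q4, q5}.

{q0, q1, q2, q3, q4, q5}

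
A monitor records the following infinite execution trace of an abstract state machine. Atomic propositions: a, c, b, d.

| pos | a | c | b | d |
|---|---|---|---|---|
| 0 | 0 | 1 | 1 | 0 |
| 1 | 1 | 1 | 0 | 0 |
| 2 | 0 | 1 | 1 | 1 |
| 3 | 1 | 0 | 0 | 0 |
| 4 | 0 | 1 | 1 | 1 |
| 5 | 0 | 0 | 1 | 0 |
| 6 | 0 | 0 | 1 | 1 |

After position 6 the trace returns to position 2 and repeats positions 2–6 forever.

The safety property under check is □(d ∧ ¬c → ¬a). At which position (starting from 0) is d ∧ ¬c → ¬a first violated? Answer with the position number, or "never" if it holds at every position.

d ∧ ¬c → ¬a holds at every position 0..6, and those are all the positions the trace ever visits, so the invariant □(d ∧ ¬c → ¬a) is never violated.

never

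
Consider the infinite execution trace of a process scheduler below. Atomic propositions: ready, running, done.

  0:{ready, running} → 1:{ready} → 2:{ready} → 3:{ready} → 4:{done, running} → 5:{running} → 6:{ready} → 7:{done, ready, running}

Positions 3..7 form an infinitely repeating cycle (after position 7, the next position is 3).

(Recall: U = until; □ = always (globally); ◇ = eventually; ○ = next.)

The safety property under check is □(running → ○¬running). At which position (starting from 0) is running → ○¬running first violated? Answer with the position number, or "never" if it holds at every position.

4

Check running → ○¬running at each position in order: 0 ✓, 1 ✓, 2 ✓, 3 ✓.
At position 4 the labels are {done, running} and the next position 5 has {running}, so running → ○¬running is false there. This is the first violation.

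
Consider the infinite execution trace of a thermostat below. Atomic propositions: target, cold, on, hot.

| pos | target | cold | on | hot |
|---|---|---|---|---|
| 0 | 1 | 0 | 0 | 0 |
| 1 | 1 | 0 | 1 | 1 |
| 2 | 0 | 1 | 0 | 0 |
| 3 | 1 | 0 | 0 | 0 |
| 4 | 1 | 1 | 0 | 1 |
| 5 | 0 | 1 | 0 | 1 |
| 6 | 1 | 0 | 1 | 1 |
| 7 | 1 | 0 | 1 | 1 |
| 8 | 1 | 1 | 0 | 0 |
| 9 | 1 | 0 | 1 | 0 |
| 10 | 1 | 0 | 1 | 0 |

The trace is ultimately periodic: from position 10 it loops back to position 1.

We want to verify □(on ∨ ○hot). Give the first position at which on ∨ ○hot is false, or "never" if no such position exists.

2

Check on ∨ ○hot at each position in order: 0 ✓, 1 ✓.
At position 2 the labels are {cold} and the next position 3 has {target}, so on ∨ ○hot is false there. This is the first violation.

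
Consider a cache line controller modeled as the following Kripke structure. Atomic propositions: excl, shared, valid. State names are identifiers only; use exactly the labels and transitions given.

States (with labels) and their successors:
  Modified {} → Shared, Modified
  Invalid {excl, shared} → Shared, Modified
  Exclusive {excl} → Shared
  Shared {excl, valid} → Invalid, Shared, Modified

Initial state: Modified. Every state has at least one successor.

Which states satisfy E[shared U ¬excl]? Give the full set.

{Modified, Invalid}

States satisfying shared: {Invalid}.
States satisfying ¬excl: {Modified}.
States satisfying E[shared U ¬excl]: {Modified, Invalid}.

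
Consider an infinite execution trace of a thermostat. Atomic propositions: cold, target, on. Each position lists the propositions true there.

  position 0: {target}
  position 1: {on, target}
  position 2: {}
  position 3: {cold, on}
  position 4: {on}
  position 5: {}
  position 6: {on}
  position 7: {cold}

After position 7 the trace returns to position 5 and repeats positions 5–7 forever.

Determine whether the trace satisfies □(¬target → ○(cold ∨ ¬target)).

¬target → ○(cold ∨ ¬target) holds at every position 0..7, and those are all positions ever visited, so □(¬target → ○(cold ∨ ¬target)) holds.
Positions where ¬target holds: 2, 3, 4, 5, 6, 7.
Check ○(cold ∨ ¬target) at each: 2→ok, 3→ok, 4→ok, 5→ok, 6→ok, 7→ok.

Holds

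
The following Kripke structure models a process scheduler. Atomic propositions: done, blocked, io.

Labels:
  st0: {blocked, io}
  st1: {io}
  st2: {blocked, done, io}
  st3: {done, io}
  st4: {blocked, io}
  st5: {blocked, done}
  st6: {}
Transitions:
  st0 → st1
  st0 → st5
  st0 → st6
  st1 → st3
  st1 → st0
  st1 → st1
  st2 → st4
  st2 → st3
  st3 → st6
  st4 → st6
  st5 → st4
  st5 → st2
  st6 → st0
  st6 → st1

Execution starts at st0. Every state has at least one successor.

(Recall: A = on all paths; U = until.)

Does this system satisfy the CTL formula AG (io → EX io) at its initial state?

Does not hold

States satisfying io → EX io: {st0, st1, st2, st5, st6}.
States satisfying AG (io → EX io): ∅.
st3 is reachable from st0 and violates io → EX io, so AG fails at st0.
st0 ∉ Sat(AG (io → EX io)).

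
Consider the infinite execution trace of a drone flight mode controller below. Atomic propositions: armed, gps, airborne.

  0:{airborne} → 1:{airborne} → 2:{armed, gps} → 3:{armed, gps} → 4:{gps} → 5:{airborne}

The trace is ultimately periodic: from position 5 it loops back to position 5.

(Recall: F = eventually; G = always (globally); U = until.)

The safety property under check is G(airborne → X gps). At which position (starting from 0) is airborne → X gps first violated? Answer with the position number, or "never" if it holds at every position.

At position 0 the labels are {airborne} and the next position 1 has {airborne}, so airborne → X gps is false there. This is the first violation.

0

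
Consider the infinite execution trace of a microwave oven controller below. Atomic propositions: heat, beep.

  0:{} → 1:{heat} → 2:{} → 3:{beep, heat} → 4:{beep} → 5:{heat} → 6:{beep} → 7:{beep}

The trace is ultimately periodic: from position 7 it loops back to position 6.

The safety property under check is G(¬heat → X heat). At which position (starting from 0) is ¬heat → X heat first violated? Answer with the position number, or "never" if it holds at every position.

Check ¬heat → X heat at each position in order: 0 ✓, 1 ✓, 2 ✓, 3 ✓, 4 ✓, 5 ✓.
At position 6 the labels are {beep} and the next position 7 has {beep}, so ¬heat → X heat is false there. This is the first violation.

6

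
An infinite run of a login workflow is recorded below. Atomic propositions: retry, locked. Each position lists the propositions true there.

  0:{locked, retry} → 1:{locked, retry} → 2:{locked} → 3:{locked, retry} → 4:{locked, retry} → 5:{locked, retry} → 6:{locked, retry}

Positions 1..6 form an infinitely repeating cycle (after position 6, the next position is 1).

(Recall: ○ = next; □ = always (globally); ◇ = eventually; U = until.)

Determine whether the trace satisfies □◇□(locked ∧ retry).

Does not hold

◇□(locked ∧ retry) must hold at every position from 0 onward. It fails at position 0, so □◇□(locked ∧ retry) is false.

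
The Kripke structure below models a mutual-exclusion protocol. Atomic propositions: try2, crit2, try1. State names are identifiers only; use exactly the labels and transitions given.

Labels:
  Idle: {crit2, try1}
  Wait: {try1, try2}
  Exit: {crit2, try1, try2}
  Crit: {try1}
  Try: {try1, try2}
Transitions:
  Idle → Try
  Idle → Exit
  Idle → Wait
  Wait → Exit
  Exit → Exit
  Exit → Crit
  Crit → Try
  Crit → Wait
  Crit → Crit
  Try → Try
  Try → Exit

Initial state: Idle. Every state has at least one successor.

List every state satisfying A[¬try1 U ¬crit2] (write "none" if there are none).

States satisfying ¬try1: ∅.
States satisfying ¬crit2: {Wait, Crit, Try}.
States satisfying A[¬try1 U ¬crit2]: {Wait, Crit, Try}.

{Wait, Crit, Try}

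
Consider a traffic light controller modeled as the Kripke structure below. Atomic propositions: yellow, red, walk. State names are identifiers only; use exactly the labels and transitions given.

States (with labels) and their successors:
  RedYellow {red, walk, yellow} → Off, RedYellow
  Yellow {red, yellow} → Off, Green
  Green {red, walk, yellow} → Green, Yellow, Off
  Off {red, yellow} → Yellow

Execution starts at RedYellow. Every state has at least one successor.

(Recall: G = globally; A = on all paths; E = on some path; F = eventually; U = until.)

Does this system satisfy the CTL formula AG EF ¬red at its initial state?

States satisfying EF ¬red: ∅.
States satisfying AG EF ¬red: ∅.
Green is reachable from RedYellow and violates EF ¬red, so AG fails at RedYellow.
RedYellow ∉ Sat(AG EF ¬red).

Violated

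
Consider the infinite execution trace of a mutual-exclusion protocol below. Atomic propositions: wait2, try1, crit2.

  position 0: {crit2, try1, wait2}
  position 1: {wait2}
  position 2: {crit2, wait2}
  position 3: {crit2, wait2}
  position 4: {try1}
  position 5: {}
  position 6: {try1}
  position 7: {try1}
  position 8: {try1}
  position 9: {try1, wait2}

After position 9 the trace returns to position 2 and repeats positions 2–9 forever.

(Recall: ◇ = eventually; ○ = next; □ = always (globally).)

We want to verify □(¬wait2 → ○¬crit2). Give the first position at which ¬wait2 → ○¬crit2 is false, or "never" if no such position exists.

never

¬wait2 → ○¬crit2 holds at every position 0..9, and those are all the positions the trace ever visits, so the invariant □(¬wait2 → ○¬crit2) is never violated.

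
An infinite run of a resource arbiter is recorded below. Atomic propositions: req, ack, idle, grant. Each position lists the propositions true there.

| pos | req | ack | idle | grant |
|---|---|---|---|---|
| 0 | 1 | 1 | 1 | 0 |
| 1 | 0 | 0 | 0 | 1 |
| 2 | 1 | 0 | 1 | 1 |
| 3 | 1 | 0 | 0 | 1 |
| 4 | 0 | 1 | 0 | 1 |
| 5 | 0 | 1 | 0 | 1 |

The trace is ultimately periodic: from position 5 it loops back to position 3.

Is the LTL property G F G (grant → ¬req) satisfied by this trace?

F G (grant → ¬req) must hold at every position from 0 onward. It fails at position 0, so G F G (grant → ¬req) is false.

No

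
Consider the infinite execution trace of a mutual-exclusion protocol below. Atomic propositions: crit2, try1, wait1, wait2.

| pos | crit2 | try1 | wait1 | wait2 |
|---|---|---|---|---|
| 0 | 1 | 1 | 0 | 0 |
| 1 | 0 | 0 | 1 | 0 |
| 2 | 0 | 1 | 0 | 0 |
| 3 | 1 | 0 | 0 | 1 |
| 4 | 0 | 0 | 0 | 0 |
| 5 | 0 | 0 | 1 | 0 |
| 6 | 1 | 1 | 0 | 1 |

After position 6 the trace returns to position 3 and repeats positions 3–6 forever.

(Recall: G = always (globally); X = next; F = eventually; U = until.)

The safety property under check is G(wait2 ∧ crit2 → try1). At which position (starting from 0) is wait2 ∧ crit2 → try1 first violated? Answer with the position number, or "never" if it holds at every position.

3

Check wait2 ∧ crit2 → try1 at each position in order: 0 ✓, 1 ✓, 2 ✓.
At position 3 the labels are {crit2, wait2}, so wait2 ∧ crit2 → try1 is false there. This is the first violation.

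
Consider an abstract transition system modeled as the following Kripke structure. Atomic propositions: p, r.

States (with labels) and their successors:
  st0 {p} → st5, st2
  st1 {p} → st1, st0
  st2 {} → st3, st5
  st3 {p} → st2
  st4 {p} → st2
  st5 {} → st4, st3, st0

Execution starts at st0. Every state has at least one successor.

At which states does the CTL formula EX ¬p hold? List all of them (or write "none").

States satisfying ¬p: {st2, st5}.
States satisfying EX ¬p: {st0, st2, st3, st4}.

{st0, st2, st3, st4}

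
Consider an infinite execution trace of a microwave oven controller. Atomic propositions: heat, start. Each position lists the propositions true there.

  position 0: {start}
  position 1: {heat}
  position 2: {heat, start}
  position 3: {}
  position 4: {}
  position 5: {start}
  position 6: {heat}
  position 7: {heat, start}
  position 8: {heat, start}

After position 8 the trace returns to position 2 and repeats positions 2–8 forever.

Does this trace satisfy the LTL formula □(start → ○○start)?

No

start → ○○start must hold at every position from 0 onward. It fails at position 2, so □(start → ○○start) is false.
Positions where start holds: 0, 2, 5, 7, 8.
Check ○○start at each: 0→ok, 2→fails, 5→ok, 7→ok, 8→fails.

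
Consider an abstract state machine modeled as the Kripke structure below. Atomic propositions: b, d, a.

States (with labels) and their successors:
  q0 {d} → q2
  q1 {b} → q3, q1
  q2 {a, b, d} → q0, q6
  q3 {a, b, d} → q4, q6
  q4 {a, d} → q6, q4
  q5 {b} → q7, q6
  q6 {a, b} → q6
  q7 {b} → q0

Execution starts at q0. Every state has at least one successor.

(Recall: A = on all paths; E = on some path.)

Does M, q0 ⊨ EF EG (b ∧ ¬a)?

States satisfying EG (b ∧ ¬a): {q1}.
States satisfying EF EG (b ∧ ¬a): {q1}.
No suitable path/successor from q0 witnesses the formula.
q0 ∉ Sat(EF EG (b ∧ ¬a)).

No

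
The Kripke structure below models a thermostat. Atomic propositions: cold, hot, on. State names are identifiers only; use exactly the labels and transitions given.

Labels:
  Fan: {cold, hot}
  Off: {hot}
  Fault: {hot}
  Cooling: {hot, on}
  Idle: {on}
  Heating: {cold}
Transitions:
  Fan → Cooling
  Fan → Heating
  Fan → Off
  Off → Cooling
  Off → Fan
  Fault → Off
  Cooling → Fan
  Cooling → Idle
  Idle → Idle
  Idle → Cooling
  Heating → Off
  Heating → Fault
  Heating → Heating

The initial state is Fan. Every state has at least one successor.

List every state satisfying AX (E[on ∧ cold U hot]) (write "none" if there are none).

{Off, Fault}

States satisfying E[on ∧ cold U hot]: {Fan, Off, Fault, Cooling}.
States satisfying AX (E[on ∧ cold U hot]): {Off, Fault}.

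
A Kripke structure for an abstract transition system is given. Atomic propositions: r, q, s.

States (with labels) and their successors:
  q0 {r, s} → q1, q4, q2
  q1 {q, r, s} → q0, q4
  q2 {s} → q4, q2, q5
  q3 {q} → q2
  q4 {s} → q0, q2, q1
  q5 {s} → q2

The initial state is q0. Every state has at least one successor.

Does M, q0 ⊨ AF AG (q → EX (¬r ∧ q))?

States satisfying AG (q → EX (¬r ∧ q)): ∅.
States satisfying AF AG (q → EX (¬r ∧ q)): ∅.
There is a path from q0 along which AG (q → EX (¬r ∧ q)) never holds.
q0 ∉ Sat(AF AG (q → EX (¬r ∧ q))).

Does not hold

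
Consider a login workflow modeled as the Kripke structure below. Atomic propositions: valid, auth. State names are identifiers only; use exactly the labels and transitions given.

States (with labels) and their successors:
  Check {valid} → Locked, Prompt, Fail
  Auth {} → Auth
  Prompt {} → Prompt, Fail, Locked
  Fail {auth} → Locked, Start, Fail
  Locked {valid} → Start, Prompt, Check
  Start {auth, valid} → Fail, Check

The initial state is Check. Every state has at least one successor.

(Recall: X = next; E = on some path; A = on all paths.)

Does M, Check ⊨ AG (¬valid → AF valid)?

States satisfying ¬valid → AF valid: {Check, Locked, Start}.
States satisfying AG (¬valid → AF valid): ∅.
Fail is reachable from Check and violates ¬valid → AF valid, so AG fails at Check.
Check ∉ Sat(AG (¬valid → AF valid)).

Violated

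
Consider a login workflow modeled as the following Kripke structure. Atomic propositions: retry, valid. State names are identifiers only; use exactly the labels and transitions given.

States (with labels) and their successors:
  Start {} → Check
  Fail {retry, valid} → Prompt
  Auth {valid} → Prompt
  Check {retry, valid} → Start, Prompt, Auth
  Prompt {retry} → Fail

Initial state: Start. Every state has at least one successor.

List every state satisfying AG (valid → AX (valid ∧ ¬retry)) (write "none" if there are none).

none

States satisfying valid → AX (valid ∧ ¬retry): {Start, Prompt}.
States satisfying AG (valid → AX (valid ∧ ¬retry)): ∅.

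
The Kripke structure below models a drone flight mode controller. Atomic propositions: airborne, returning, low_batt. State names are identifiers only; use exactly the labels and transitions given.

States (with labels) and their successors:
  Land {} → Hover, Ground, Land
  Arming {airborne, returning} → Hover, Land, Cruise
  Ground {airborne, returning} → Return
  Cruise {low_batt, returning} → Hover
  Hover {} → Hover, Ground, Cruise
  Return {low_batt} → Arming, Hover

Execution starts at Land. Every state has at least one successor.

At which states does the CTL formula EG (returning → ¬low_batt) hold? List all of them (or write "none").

States satisfying returning → ¬low_batt: {Land, Arming, Ground, Hover, Return}.
States satisfying EG (returning → ¬low_batt): {Land, Arming, Ground, Hover, Return}.

{Land, Arming, Ground, Hover, Return}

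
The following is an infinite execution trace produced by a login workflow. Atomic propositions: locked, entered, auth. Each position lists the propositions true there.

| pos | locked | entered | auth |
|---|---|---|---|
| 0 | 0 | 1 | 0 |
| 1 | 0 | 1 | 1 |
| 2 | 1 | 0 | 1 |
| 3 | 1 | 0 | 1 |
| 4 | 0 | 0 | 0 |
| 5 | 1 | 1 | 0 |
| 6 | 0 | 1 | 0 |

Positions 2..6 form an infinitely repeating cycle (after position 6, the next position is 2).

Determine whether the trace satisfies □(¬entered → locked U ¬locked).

Satisfied

¬entered → locked U ¬locked holds at every position 0..6, and those are all positions ever visited, so □(¬entered → locked U ¬locked) holds.
Positions where ¬entered holds: 2, 3, 4.
Check locked U ¬locked at each: 2→ok, 3→ok, 4→ok.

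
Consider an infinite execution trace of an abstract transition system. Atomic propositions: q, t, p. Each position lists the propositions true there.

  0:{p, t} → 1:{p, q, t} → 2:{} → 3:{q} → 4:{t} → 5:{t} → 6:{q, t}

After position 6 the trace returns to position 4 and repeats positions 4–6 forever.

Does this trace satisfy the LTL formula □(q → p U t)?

q → p U t must hold at every position from 0 onward. It fails at position 3, so □(q → p U t) is false.
Positions where q holds: 1, 3, 6.
Check p U t at each: 1→ok, 3→fails, 6→ok.

No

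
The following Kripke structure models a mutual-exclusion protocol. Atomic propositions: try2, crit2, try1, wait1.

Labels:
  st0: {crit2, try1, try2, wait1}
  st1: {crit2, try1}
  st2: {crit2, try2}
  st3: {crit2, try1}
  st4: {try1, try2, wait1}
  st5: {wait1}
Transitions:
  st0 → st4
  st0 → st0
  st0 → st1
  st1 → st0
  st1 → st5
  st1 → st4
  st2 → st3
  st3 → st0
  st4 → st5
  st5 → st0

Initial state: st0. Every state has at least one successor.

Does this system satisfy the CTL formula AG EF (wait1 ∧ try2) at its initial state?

Holds

States satisfying EF (wait1 ∧ try2): {st0, st1, st2, st3, st4, st5}.
States satisfying AG EF (wait1 ∧ try2): {st0, st1, st2, st3, st4, st5}.
Every state reachable from st0 satisfies EF (wait1 ∧ try2).
st0 ∈ Sat(AG EF (wait1 ∧ try2)).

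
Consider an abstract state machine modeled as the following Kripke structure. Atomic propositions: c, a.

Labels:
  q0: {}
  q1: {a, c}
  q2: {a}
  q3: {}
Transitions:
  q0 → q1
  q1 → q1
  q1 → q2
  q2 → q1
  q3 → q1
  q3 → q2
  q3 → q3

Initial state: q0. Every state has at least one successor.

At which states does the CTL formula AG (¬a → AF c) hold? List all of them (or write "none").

States satisfying ¬a → AF c: {q0, q1, q2}.
States satisfying AG (¬a → AF c): {q0, q1, q2}.

{q0, q1, q2}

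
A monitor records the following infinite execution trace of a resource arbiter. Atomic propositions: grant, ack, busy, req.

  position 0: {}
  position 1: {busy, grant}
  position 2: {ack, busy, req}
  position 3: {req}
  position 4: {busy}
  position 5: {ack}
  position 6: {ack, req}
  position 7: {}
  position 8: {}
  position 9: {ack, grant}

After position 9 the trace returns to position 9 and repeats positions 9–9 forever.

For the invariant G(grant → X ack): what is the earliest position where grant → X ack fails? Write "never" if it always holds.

never

grant → X ack holds at every position 0..9, and those are all the positions the trace ever visits, so the invariant G(grant → X ack) is never violated.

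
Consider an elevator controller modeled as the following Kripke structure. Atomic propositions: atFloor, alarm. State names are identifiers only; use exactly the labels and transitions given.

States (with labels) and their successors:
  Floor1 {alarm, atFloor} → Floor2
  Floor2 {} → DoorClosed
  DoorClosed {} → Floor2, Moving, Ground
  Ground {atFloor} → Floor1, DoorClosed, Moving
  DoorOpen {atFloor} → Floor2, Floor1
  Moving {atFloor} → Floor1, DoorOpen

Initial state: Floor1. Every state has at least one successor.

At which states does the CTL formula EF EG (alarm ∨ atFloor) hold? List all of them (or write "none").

none

States satisfying EG (alarm ∨ atFloor): ∅.
States satisfying EF EG (alarm ∨ atFloor): ∅.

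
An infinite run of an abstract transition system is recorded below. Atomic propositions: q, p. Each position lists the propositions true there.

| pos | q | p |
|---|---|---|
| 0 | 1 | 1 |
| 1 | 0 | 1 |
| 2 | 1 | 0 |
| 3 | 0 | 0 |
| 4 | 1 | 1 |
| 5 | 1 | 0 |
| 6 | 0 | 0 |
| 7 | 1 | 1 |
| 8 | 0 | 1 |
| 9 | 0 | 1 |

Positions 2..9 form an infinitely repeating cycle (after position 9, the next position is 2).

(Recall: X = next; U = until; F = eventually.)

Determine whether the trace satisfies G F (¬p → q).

F (¬p → q) holds at every position 0..9, and those are all positions ever visited, so G F (¬p → q) holds.

Holds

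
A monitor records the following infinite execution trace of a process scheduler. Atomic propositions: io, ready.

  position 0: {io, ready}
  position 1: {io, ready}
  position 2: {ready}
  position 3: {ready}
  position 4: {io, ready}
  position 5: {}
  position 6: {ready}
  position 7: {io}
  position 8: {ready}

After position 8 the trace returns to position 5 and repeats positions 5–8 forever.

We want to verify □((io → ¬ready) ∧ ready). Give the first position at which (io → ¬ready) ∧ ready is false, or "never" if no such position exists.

At position 0 the labels are {io, ready}, so (io → ¬ready) ∧ ready is false there. This is the first violation.

0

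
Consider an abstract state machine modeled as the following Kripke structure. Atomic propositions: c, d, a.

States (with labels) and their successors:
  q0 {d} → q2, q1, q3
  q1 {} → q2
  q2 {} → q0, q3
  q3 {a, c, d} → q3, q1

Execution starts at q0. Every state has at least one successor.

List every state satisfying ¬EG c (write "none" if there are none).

{q0, q1, q2}

States satisfying c: {q3}.
States satisfying EG c: {q3}.
States satisfying ¬EG c: {q0, q1, q2}.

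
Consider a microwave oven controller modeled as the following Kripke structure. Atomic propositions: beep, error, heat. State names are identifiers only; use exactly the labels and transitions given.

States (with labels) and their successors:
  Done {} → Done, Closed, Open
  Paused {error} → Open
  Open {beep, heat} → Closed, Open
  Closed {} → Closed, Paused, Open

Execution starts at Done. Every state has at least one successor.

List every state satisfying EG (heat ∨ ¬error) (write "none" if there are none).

States satisfying heat ∨ ¬error: {Done, Open, Closed}.
States satisfying EG (heat ∨ ¬error): {Done, Open, Closed}.

{Done, Open, Closed}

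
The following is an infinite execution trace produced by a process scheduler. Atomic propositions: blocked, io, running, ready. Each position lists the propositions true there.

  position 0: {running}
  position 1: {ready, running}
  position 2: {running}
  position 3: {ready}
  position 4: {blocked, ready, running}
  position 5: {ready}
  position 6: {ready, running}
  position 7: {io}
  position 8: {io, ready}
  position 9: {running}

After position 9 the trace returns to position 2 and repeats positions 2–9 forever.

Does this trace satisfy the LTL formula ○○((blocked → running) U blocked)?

Satisfied

The position after 0 is 1; ○((blocked → running) U blocked) is true there.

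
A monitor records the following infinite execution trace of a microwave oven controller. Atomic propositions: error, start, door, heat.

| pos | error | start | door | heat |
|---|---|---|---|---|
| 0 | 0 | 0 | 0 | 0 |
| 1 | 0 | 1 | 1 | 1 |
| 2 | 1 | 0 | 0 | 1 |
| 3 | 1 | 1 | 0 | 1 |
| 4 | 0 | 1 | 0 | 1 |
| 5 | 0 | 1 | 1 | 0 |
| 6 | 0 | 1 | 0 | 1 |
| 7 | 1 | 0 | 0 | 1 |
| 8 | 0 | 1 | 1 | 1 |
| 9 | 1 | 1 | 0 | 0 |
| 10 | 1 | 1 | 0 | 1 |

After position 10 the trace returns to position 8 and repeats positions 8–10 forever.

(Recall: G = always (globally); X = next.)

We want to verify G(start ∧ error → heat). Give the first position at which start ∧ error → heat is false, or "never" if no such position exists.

Check start ∧ error → heat at each position in order: 0 ✓, 1 ✓, 2 ✓, 3 ✓, 4 ✓, 5 ✓, 6 ✓, 7 ✓, 8 ✓.
At position 9 the labels are {error, start}, so start ∧ error → heat is false there. This is the first violation.

9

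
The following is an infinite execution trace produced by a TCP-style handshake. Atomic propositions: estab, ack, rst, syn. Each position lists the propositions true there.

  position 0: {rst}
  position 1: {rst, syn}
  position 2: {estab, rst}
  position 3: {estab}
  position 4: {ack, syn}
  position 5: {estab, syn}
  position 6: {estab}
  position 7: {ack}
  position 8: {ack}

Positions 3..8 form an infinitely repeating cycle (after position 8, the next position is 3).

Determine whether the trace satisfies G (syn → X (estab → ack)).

syn → X (estab → ack) must hold at every position from 0 onward. It fails at position 1, so G (syn → X (estab → ack)) is false.
Positions where syn holds: 1, 4, 5.
Check X (estab → ack) at each: 1→fails, 4→fails, 5→fails.

Violated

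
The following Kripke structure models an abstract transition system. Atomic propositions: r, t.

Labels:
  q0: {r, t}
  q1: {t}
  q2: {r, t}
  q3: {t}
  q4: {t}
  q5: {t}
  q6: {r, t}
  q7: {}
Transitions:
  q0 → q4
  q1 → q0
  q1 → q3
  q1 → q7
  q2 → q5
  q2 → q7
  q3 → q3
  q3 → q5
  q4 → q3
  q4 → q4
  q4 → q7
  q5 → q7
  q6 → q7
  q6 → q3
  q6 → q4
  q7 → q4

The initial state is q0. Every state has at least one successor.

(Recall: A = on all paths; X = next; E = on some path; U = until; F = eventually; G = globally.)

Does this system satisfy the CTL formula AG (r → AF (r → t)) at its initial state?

States satisfying r → AF (r → t): {q0, q1, q2, q3, q4, q5, q6, q7}.
States satisfying AG (r → AF (r → t)): {q0, q1, q2, q3, q4, q5, q6, q7}.
Every state reachable from q0 satisfies r → AF (r → t).
q0 ∈ Sat(AG (r → AF (r → t))).

Yes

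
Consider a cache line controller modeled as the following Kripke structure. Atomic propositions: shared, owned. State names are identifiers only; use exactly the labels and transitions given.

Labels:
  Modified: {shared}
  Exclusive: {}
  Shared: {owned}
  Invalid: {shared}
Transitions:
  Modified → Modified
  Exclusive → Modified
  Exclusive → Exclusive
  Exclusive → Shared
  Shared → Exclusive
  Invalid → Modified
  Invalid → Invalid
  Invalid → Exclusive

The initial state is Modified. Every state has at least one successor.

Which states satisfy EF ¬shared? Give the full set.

States satisfying ¬shared: {Exclusive, Shared}.
States satisfying EF ¬shared: {Exclusive, Shared, Invalid}.

{Exclusive, Shared, Invalid}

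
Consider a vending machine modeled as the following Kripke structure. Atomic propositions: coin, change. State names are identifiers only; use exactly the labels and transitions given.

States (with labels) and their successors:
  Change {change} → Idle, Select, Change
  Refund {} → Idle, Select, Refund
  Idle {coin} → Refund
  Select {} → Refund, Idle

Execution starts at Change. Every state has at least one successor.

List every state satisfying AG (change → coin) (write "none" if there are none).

{Refund, Idle, Select}

States satisfying change → coin: {Refund, Idle, Select}.
States satisfying AG (change → coin): {Refund, Idle, Select}.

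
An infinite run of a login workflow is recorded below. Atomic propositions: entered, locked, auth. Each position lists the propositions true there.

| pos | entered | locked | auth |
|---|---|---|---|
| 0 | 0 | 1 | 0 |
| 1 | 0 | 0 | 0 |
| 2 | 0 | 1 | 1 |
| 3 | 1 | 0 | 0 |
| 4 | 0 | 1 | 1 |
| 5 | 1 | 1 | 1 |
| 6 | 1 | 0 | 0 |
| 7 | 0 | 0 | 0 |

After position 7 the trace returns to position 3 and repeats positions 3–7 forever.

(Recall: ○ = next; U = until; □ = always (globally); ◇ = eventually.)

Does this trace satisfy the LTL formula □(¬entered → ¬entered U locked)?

¬entered → ¬entered U locked must hold at every position from 0 onward. It fails at position 7, so □(¬entered → ¬entered U locked) is false.
Positions where ¬entered holds: 0, 1, 2, 4, 7.
Check ¬entered U locked at each: 0→ok, 1→ok, 2→ok, 4→ok, 7→fails.

Does not hold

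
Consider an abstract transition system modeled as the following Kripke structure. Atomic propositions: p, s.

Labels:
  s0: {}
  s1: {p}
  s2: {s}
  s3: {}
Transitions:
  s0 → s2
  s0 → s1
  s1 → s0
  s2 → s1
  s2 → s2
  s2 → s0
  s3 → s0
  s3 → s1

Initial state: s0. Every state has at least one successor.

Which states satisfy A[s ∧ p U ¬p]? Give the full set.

{s0, s2, s3}

States satisfying s ∧ p: ∅.
States satisfying ¬p: {s0, s2, s3}.
States satisfying A[s ∧ p U ¬p]: {s0, s2, s3}.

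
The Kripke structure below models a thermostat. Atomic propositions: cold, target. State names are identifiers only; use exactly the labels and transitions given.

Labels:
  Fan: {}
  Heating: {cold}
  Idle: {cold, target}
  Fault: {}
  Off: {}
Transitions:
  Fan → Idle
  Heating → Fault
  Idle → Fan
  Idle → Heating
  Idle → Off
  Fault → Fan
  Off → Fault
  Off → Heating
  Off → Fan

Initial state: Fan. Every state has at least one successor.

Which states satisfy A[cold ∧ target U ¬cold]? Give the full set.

States satisfying cold ∧ target: {Idle}.
States satisfying ¬cold: {Fan, Fault, Off}.
States satisfying A[cold ∧ target U ¬cold]: {Fan, Fault, Off}.

{Fan, Fault, Off}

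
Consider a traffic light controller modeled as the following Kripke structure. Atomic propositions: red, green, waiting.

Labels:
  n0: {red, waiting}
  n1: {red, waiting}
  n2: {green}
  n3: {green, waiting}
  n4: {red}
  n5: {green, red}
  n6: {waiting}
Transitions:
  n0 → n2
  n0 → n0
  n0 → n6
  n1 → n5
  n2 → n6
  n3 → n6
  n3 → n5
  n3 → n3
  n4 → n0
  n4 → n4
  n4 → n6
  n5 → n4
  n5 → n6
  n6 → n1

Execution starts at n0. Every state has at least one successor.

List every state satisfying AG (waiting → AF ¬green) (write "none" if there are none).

States satisfying waiting → AF ¬green: {n0, n1, n2, n4, n5, n6}.
States satisfying AG (waiting → AF ¬green): {n0, n1, n2, n4, n5, n6}.

{n0, n1, n2, n4, n5, n6}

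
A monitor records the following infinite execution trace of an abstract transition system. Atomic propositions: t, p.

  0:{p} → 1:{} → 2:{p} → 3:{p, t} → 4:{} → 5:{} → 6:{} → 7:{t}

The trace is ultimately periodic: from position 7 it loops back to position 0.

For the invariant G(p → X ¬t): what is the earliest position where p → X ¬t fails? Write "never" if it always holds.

Check p → X ¬t at each position in order: 0 ✓, 1 ✓.
At position 2 the labels are {p} and the next position 3 has {p, t}, so p → X ¬t is false there. This is the first violation.

2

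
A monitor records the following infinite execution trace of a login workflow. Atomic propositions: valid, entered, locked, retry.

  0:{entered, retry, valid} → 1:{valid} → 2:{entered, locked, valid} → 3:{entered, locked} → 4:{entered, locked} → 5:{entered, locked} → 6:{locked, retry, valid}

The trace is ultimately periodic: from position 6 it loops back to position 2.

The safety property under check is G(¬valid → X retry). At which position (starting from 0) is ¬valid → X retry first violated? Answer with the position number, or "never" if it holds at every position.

Check ¬valid → X retry at each position in order: 0 ✓, 1 ✓, 2 ✓.
At position 3 the labels are {entered, locked} and the next position 4 has {entered, locked}, so ¬valid → X retry is false there. This is the first violation.

3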